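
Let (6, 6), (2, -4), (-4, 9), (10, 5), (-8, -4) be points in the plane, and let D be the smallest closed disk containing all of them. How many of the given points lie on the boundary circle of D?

2

By Welzl's lemma the MEC is supported by two points (diametrically opposite) or three points (on a circumcircle).
The farthest pair is (10, 5)–(-8, -4) with squared distance 405. The circle on this segment as diameter has centre (1, 0.5) and r² = 405/4 = 101.25.
Check (6, 6): distance² to centre = 55.25 ≤ 101.25, so it lies inside.
All remaining points lie in this disk, and no smaller disk contains both endpoints, so this is the minimum enclosing circle.
The points at distance exactly r from the centre are (10, 5), (-8, -4) — 2 points.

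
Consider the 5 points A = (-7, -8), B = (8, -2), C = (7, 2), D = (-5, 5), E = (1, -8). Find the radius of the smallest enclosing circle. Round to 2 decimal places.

8.64

The minimum enclosing circle of a finite set is fixed by two of the points (as a diameter) or three (as a circumcircle).
The minimum enclosing circle is determined by three boundary points: A, C, D.
Their circumcentre is (-25/54, -127/54) with r² = 108817/1458.
The farthest remaining point B is at distance² 104605/1458 ≤ 108817/1458.
r = √(108817/1458) ≈ 8.64.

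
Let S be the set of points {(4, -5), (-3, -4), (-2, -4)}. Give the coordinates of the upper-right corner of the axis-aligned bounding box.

x-range [-3, 4], y-range [-5, -4].
The upper-right corner is (4, -4).

(4, -4)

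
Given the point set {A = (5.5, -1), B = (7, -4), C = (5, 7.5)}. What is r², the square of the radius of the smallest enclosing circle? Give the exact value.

34.0625

Side lengths²: AB² = 11.25, AC² = 72.5, BC² = 136.25.
Since BC² = 136.25 ≥ 72.5 + 11.25 = 83.75, the angle opposite BC is not acute, so the smallest enclosing circle has BC as diameter.
Centre = midpoint of BC = (6, 1.75), r² = 136.25/4 = 34.0625.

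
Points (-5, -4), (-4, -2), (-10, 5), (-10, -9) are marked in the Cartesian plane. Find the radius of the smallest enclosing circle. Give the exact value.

7

The minimum enclosing circle of a finite set is fixed by two of the points (as a diameter) or three (as a circumcircle).
The farthest pair is (-10, 5)–(-10, -9) with squared distance 196. The circle on this segment as diameter has centre (-10, -2) and r² = 196/4 = 49.
Check (-5, -4): distance² to centre = 29 ≤ 49, so it lies inside.
All remaining points lie in this disk, and no smaller disk contains both endpoints, so this is the minimum enclosing circle.
r = √49 = 7.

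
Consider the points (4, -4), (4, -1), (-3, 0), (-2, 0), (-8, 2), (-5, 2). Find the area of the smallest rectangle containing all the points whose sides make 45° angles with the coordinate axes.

In coordinates u = x + y, v = x − y the rectangle is axis-aligned; the map (x,y)→(u,v) scales areas by 2.
u-values: 0, 3, -3, -2, -6, -3; range = 3 − (-6) = 9.
v-values: 8, 5, -3, -2, -10, -7; range = 8 − (-10) = 18.
Area = (9 × 18) / 2 = 81.

81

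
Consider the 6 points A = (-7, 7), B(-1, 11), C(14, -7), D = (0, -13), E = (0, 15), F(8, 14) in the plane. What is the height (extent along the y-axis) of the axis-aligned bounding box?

28

max y = 15, min y = -13, so height = 28.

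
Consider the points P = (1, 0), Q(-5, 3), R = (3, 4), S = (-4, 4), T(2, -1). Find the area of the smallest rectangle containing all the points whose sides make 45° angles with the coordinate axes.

In coordinates u = x + y, v = x − y the rectangle is axis-aligned; the map (x,y)→(u,v) scales areas by 2.
u-values: 1, -2, 7, 0, 1; range = 7 − (-2) = 9.
v-values: 1, -8, -1, -8, 3; range = 3 − (-8) = 11.
Area = (9 × 11) / 2 = 49.5.

49.5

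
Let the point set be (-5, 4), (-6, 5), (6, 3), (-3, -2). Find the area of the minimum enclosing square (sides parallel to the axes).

The bounding box has width 12 and height 7.
An axis-aligned square enclosing the set must have side ≥ max(width, height).
So the minimum side is max(12, 7) = 12.
Area = 12² = 144.

144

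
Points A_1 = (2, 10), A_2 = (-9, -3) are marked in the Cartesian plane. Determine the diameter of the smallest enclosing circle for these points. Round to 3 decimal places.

The smallest circle enclosing two points has them as diameter endpoints.
Centre = midpoint = (-3.5, 3.5); r² = |A_1A_2|²/4 = 290/4 = 72.5.
Diameter = 2r = 2√(72.5) ≈ 17.029.

17.029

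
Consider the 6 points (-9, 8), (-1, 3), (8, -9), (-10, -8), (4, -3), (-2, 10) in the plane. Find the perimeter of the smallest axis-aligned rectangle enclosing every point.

74

Width = max x − min x = 8 − (-10) = 18.
Height = max y − min y = 10 − (-9) = 19.
Perimeter = 2(18 + 19) = 74.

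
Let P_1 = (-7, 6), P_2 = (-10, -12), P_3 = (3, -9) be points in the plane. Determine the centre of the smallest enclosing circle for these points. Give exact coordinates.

(-5.1, -107/30)

Side lengths²: P_1P_2² = 333, P_1P_3² = 325, P_2P_3² = 178.
Since P_1P_2² = 333 < 325 + 178 = 503, the triangle is acute, so the smallest enclosing circle is the circumcircle.
Circumcentre = (-5.1, -107/30), r² = 42809/450.
Centre = (-5.1, -107/30).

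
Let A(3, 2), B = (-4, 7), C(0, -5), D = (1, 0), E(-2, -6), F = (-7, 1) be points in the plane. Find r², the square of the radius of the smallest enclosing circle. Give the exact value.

43.25

The minimum enclosing circle of a finite set is fixed by two of the points (as a diameter) or three (as a circumcircle).
The farthest pair is B–E with squared distance 173. The circle on this segment as diameter has centre (-3, 0.5) and r² = 173/4 = 43.25.
Check A: distance² to centre = 38.25 ≤ 43.25, so it lies inside.
All remaining points lie in this disk, and no smaller disk contains both endpoints, so this is the minimum enclosing circle.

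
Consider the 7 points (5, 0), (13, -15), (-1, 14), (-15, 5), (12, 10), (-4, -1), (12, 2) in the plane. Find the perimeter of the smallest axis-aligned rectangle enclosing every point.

114

Width = max x − min x = 13 − (-15) = 28.
Height = max y − min y = 14 − (-15) = 29.
Perimeter = 2(28 + 29) = 114.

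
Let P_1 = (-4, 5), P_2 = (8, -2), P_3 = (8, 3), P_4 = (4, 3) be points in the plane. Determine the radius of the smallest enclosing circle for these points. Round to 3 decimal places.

A smallest enclosing disk is always determined by at most three of the input points on its boundary.
The farthest pair is P_1–P_2 with squared distance 193. The circle on this segment as diameter has centre (2, 1.5) and r² = 193/4 = 48.25.
Check P_3: distance² to centre = 38.25 ≤ 48.25, so it lies inside.
All remaining points lie in this disk, and no smaller disk contains both endpoints, so this is the minimum enclosing circle.
r = √(48.25) ≈ 6.946.

6.946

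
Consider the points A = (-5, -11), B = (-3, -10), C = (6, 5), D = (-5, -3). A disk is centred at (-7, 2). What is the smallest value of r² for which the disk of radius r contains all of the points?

178

The required radius is the distance from (-7, 2) to the farthest point.
Squared distances: 173, 160, 178, 29.
Maximum is 178, attained at C.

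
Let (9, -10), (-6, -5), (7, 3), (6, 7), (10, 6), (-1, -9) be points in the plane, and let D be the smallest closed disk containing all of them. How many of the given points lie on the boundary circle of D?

3

By Welzl's lemma the MEC is supported by two points (diametrically opposite) or three points (on a circumcircle).
The minimum enclosing circle is determined by three boundary points: (9, -10), (-6, -5), (10, 6).
Their circumcentre is (339/98, -159/98) with r² = 484445/4802.
The farthest remaining point (6, 7) is at distance² 388013/4802 ≤ 484445/4802.
The points at distance exactly r from the centre are (9, -10), (-6, -5), (10, 6) — 3 points.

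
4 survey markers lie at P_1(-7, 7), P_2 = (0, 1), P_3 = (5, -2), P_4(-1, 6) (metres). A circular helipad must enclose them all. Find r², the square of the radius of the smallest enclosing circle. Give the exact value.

By Welzl's lemma the MEC is supported by two points (diametrically opposite) or three points (on a circumcircle).
The farthest pair is P_1–P_3 with squared distance 225. The circle on this segment as diameter has centre (-1, 2.5) and r² = 225/4 = 56.25.
Check P_2: distance² to centre = 3.25 ≤ 56.25, so it lies inside.
All remaining points lie in this disk, and no smaller disk contains both endpoints, so this is the minimum enclosing circle.

56.25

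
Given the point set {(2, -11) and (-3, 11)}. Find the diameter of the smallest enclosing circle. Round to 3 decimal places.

The smallest circle enclosing two points has them as diameter endpoints.
Centre = midpoint = (-0.5, 0); r² = |(2, -11)−(-3, 11)|²/4 = 509/4 = 127.25.
Diameter = 2r = 2√(127.25) ≈ 22.561.

22.561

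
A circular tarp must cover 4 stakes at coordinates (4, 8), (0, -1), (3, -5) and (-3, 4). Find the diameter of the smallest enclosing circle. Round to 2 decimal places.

The minimum enclosing circle of a finite set is fixed by two of the points (as a diameter) or three (as a circumcircle).
The minimum enclosing circle is determined by three boundary points: (4, 8), (3, -5), (-3, 4).
Their circumcentre is (177/58, 89/58) with r² = 71825/1682.
The farthest remaining point (0, -1) is at distance² 26469/1682 ≤ 71825/1682.
Diameter = 2r = 2√(71825/1682) ≈ 13.07.

13.07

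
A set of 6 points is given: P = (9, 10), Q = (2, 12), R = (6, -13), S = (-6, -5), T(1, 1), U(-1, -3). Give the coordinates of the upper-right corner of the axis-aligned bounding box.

x-range [-6, 9], y-range [-13, 12].
The upper-right corner is (9, 12).

(9, 12)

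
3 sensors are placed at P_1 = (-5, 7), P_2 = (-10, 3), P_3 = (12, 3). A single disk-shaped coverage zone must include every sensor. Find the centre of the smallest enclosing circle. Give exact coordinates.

Side lengths²: P_1P_2² = 41, P_1P_3² = 305, P_2P_3² = 484.
Since P_2P_3² = 484 ≥ 305 + 41 = 346, the angle opposite P_2P_3 is not acute, so the smallest enclosing circle has P_2P_3 as diameter.
Centre = midpoint of P_2P_3 = (1, 3), r² = 484/4 = 121.
Centre = (1, 3).

(1, 3)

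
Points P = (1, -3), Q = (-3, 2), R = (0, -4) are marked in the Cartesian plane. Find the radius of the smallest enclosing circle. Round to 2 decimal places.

3.35

Side lengths²: PQ² = 41, PR² = 2, QR² = 45.
Since QR² = 45 ≥ 41 + 2 = 43, the angle opposite QR is not acute, so the smallest enclosing circle has QR as diameter.
Centre = midpoint of QR = (-1.5, -1), r² = 45/4 = 11.25.
r = √(11.25) ≈ 3.35.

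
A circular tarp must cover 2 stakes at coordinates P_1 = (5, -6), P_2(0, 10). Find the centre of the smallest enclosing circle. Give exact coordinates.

(2.5, 2)

The smallest circle enclosing two points has them as diameter endpoints.
Centre = midpoint = (2.5, 2); r² = |P_1P_2|²/4 = 281/4 = 70.25.
Centre = (2.5, 2).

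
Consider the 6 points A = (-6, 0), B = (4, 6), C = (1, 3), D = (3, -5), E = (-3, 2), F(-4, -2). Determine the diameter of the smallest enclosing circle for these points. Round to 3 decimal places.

12.752

The minimum enclosing circle is determined by three boundary points: A, B, D.
Their circumcentre is (17/52, 41/52) with r² = 54961/1352.
The farthest remaining point F is at distance² 35825/1352 ≤ 54961/1352.
Diameter = 2r = 2√(54961/1352) ≈ 12.752.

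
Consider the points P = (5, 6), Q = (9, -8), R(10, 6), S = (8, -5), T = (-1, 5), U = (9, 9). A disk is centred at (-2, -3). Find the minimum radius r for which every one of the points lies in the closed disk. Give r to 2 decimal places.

16.28

The required radius is the distance from (-2, -3) to the farthest point.
Squared distances: 130, 146, 225, 104, 65, 265.
Maximum is 265, attained at U.
r = √265 ≈ 16.28.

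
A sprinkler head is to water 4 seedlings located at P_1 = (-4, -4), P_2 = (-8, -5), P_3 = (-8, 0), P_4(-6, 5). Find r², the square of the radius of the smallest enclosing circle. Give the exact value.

26

The farthest pair is P_2–P_4 with squared distance 104. The circle on this segment as diameter has centre (-7, 0) and r² = 104/4 = 26.
Check P_1: distance² to centre = 25 ≤ 26, so it lies inside.
All remaining points lie in this disk, and no smaller disk contains both endpoints, so this is the minimum enclosing circle.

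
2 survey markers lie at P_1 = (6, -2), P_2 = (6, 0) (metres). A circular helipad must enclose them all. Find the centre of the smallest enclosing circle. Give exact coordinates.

(6, -1)

The smallest circle enclosing two points has them as diameter endpoints.
Centre = midpoint = (6, -1); r² = |P_1P_2|²/4 = 4/4 = 1.
Centre = (6, -1).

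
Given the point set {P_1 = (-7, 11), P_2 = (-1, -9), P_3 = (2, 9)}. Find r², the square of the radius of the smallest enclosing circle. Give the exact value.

Side lengths²: P_1P_2² = 436, P_1P_3² = 85, P_2P_3² = 333.
Since P_1P_2² = 436 ≥ 333 + 85 = 418, the angle opposite P_1P_2 is not acute, so the smallest enclosing circle has P_1P_2 as diameter.
Centre = midpoint of P_1P_2 = (-4, 1), r² = 436/4 = 109.

109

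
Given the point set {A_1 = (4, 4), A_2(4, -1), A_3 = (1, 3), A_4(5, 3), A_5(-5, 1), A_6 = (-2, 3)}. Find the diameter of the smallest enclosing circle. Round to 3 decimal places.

10.198

The minimum enclosing circle of a finite set is fixed by two of the points (as a diameter) or three (as a circumcircle).
The farthest pair is A_4–A_5 with squared distance 104. The circle on this segment as diameter has centre (0, 2) and r² = 104/4 = 26.
Check A_1: distance² to centre = 20 ≤ 26, so it lies inside.
All remaining points lie in this disk, and no smaller disk contains both endpoints, so this is the minimum enclosing circle.
Diameter = 2r = 2√26 ≈ 10.198.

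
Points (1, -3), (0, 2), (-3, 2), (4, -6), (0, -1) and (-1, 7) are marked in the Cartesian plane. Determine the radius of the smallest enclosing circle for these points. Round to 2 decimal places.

A smallest enclosing disk is always determined by at most three of the input points on its boundary.
The farthest pair is (4, -6)–(-1, 7) with squared distance 194. The circle on this segment as diameter has centre (1.5, 0.5) and r² = 194/4 = 48.5.
Check (1, -3): distance² to centre = 12.5 ≤ 48.5, so it lies inside.
All remaining points lie in this disk, and no smaller disk contains both endpoints, so this is the minimum enclosing circle.
r = √(48.5) ≈ 6.96.

6.96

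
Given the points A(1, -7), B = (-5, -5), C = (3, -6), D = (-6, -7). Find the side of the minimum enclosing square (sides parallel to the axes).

The bounding box has width 9 and height 2.
An axis-aligned square enclosing the set must have side ≥ max(width, height).
So the minimum side is max(9, 2) = 9.

9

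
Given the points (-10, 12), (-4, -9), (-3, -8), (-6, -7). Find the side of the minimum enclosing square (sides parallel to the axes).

21

The bounding box has width 7 and height 21.
An axis-aligned square enclosing the set must have side ≥ max(width, height).
So the minimum side is max(7, 21) = 21.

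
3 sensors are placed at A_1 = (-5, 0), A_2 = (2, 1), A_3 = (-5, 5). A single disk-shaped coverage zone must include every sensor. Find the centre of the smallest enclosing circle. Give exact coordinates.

Side lengths²: A_1A_2² = 50, A_1A_3² = 25, A_2A_3² = 65.
Since A_2A_3² = 65 < 50 + 25 = 75, the triangle is acute, so the smallest enclosing circle is the circumcircle.
Circumcentre = (-25/14, 2.5), r² = 1625/98.
Centre = (-25/14, 2.5).

(-25/14, 2.5)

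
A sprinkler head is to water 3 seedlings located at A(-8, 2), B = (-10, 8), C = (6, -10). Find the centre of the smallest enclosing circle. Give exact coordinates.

Side lengths²: AB² = 40, AC² = 340, BC² = 580.
Since BC² = 580 ≥ 340 + 40 = 380, the angle opposite BC is not acute, so the smallest enclosing circle has BC as diameter.
Centre = midpoint of BC = (-2, -1), r² = 580/4 = 145.
Centre = (-2, -1).

(-2, -1)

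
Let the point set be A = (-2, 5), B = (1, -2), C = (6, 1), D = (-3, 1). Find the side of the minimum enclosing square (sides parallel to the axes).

9

The bounding box has width 9 and height 7.
An axis-aligned square enclosing the set must have side ≥ max(width, height).
So the minimum side is max(9, 7) = 9.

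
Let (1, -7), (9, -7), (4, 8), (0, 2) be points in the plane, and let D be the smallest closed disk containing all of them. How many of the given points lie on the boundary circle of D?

The minimum enclosing circle of a finite set is fixed by two of the points (as a diameter) or three (as a circumcircle).
The minimum enclosing circle is determined by three boundary points: (1, -7), (9, -7), (4, 8).
Their circumcentre is (5, 0) with r² = 65.
The farthest remaining point (0, 2) is at distance² 29 ≤ 65.
The points at distance exactly r from the centre are (1, -7), (9, -7), (4, 8) — 3 points.

3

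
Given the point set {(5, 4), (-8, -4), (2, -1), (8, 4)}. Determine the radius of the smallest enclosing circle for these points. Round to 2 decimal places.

A smallest enclosing disk is always determined by at most three of the input points on its boundary.
The farthest pair is (-8, -4)–(8, 4) with squared distance 320. The circle on this segment as diameter has centre (0, 0) and r² = 320/4 = 80.
Check (5, 4): distance² to centre = 41 ≤ 80, so it lies inside.
All remaining points lie in this disk, and no smaller disk contains both endpoints, so this is the minimum enclosing circle.
r = √80 ≈ 8.94.

8.94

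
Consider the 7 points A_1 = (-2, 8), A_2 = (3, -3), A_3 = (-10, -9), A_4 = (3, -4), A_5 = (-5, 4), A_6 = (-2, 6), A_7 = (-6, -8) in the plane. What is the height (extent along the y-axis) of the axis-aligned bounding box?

17

max y = 8, min y = -9, so height = 17.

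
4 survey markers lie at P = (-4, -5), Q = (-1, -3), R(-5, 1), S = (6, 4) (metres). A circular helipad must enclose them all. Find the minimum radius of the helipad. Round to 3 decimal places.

The farthest pair is P–S with squared distance 181. The circle on this segment as diameter has centre (1, -0.5) and r² = 181/4 = 45.25.
Check Q: distance² to centre = 10.25 ≤ 45.25, so it lies inside.
All remaining points lie in this disk, and no smaller disk contains both endpoints, so this is the minimum enclosing circle.
r = √(45.25) ≈ 6.727.

6.727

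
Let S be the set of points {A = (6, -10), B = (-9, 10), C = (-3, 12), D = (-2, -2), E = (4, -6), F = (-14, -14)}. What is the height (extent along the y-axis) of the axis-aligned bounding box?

max y = 12, min y = -14, so height = 26.

26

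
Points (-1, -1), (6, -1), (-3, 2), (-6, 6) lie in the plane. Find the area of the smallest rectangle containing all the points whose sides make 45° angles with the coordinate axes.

In coordinates u = x + y, v = x − y the rectangle is axis-aligned; the map (x,y)→(u,v) scales areas by 2.
u-values: -2, 5, -1, 0; range = 5 − (-2) = 7.
v-values: 0, 7, -5, -12; range = 7 − (-12) = 19.
Area = (7 × 19) / 2 = 66.5.

66.5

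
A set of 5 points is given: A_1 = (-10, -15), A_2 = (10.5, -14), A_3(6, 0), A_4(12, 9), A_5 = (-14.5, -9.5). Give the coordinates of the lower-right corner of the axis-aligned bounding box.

x-range [-14.5, 12], y-range [-15, 9].
The lower-right corner is (12, -15).

(12, -15)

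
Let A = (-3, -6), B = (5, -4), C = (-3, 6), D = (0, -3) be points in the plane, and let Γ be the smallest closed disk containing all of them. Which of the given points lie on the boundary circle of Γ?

The minimum enclosing circle is determined by three boundary points: A, B, C.
Their circumcentre is (-0.25, 0) with r² = 43.5625.
The farthest remaining point D is at distance² 9.0625 ≤ 43.5625.
The points at distance exactly r from the centre are A, B, C — 3 points.

A, B, C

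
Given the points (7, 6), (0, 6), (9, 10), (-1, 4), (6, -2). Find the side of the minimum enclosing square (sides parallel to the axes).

The bounding box has width 10 and height 12.
An axis-aligned square enclosing the set must have side ≥ max(width, height).
So the minimum side is max(10, 12) = 12.

12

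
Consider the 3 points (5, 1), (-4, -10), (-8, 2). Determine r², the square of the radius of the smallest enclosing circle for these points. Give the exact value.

42925/722

Call the three points A, B, C in the order given.
Side lengths²: AB² = 202, AC² = 170, BC² = 160.
Since AB² = 202 < 170 + 160 = 330, the triangle is acute, so the smallest enclosing circle is the circumcircle.
Circumcentre = (-69/38, -99/38), r² = 42925/722.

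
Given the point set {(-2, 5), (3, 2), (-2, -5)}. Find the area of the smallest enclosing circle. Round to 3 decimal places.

Call the three points A, B, C in the order given.
Side lengths²: AB² = 34, AC² = 100, BC² = 74.
Since AC² = 100 < 74 + 34 = 108, the triangle is acute, so the smallest enclosing circle is the circumcircle.
Circumcentre = (-1.6, 0), r² = 25.16.
Area = π·r² = π·25.16 ≈ 79.042.

79.042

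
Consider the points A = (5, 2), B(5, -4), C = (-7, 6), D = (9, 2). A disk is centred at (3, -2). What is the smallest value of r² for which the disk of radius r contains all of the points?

164

The required radius is the distance from (3, -2) to the farthest point.
Squared distances: 20, 8, 164, 52.
Maximum is 164, attained at C.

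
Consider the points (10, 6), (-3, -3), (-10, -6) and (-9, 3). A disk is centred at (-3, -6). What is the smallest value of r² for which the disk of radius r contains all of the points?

313

The required radius is the distance from (-3, -6) to the farthest point.
Squared distances: 313, 9, 49, 117.
Maximum is 313, attained at (10, 6).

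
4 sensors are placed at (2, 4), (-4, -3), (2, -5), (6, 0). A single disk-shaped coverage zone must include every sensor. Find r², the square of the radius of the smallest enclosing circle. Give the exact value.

A smallest enclosing disk is always determined by at most three of the input points on its boundary.
The minimum enclosing circle is determined by three boundary points: (2, 4), (-4, -3), (6, 0).
Their circumcentre is (23/26, -29/26) with r² = 9265/338.
The farthest remaining point (2, -5) is at distance² 5521/338 ≤ 9265/338.

9265/338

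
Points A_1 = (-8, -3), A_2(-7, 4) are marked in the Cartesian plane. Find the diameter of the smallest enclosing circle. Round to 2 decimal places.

The smallest circle enclosing two points has them as diameter endpoints.
Centre = midpoint = (-7.5, 0.5); r² = |A_1A_2|²/4 = 50/4 = 12.5.
Diameter = 2r = 2√(12.5) ≈ 7.07.

7.07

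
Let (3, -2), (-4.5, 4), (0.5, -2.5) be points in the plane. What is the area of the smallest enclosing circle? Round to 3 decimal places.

Call the three points A, B, C in the order given.
Side lengths²: AB² = 92.25, AC² = 6.5, BC² = 67.25.
Since AB² = 92.25 ≥ 67.25 + 6.5 = 73.75, the angle opposite AB is not acute, so the smallest enclosing circle has AB as diameter.
Centre = midpoint of AB = (-0.75, 1), r² = 92.25/4 = 23.0625.
Area = π·r² = π·23.0625 ≈ 72.453.

72.453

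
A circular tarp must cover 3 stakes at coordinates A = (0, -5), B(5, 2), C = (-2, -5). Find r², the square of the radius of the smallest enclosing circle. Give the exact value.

Side lengths²: AB² = 74, AC² = 4, BC² = 98.
Since BC² = 98 ≥ 74 + 4 = 78, the angle opposite BC is not acute, so the smallest enclosing circle has BC as diameter.
Centre = midpoint of BC = (1.5, -1.5), r² = 98/4 = 24.5.

24.5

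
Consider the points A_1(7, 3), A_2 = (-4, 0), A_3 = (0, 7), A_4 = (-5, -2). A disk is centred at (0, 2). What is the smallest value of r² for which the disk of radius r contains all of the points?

50

The required radius is the distance from (0, 2) to the farthest point.
Squared distances: 50, 20, 25, 41.
Maximum is 50, attained at A_1.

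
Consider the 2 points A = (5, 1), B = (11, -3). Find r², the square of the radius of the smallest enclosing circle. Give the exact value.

The smallest circle enclosing two points has them as diameter endpoints.
Centre = midpoint = (8, -1); r² = |AB|²/4 = 52/4 = 13.

13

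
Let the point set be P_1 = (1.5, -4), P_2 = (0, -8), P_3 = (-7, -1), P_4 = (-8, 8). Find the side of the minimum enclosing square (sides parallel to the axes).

The bounding box has width 9.5 and height 16.
An axis-aligned square enclosing the set must have side ≥ max(width, height).
So the minimum side is max(9.5, 16) = 16.

16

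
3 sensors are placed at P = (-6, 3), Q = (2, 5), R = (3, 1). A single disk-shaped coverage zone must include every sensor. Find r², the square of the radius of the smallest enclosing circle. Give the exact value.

21.25

Side lengths²: PQ² = 68, PR² = 85, QR² = 17.
Since PR² = 85 ≥ 68 + 17 = 85, the angle opposite PR is not acute, so the smallest enclosing circle has PR as diameter.
Centre = midpoint of PR = (-1.5, 2), r² = 85/4 = 21.25.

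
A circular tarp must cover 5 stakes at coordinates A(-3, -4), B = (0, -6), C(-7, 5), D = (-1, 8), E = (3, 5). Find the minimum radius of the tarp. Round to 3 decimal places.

7.055

A smallest enclosing disk is always determined by at most three of the input points on its boundary.
The minimum enclosing circle is determined by three boundary points: B, C, D.
Their circumcentre is (-71/58, 55/58) with r² = 83725/1682.
The farthest remaining point E is at distance² 57625/1682 ≤ 83725/1682.
r = √(83725/1682) ≈ 7.055.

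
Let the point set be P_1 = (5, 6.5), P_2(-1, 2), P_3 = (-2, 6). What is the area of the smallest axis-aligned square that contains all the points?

The bounding box has width 7 and height 4.5.
An axis-aligned square enclosing the set must have side ≥ max(width, height).
So the minimum side is max(7, 4.5) = 7.
Area = 7² = 49.

49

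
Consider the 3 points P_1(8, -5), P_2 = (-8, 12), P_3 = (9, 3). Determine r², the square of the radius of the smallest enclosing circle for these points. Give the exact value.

136.25

Side lengths²: P_1P_2² = 545, P_1P_3² = 65, P_2P_3² = 370.
Since P_1P_2² = 545 ≥ 370 + 65 = 435, the angle opposite P_1P_2 is not acute, so the smallest enclosing circle has P_1P_2 as diameter.
Centre = midpoint of P_1P_2 = (0, 3.5), r² = 545/4 = 136.25.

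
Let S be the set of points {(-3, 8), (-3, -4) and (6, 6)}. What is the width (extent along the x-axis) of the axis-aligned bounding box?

max x = 6, min x = -3, so width = 9.

9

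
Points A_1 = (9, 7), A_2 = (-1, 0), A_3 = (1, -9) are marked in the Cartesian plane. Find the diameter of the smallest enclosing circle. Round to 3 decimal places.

Side lengths²: A_1A_2² = 149, A_1A_3² = 320, A_2A_3² = 85.
Since A_1A_3² = 320 ≥ 149 + 85 = 234, the angle opposite A_1A_3 is not acute, so the smallest enclosing circle has A_1A_3 as diameter.
Centre = midpoint of A_1A_3 = (5, -1), r² = 320/4 = 80.
Diameter = 2r = 2√80 ≈ 17.889.

17.889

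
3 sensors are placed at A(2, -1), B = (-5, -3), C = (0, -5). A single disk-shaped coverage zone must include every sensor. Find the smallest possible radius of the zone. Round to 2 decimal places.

3.64

Side lengths²: AB² = 53, AC² = 20, BC² = 29.
Since AB² = 53 ≥ 29 + 20 = 49, the angle opposite AB is not acute, so the smallest enclosing circle has AB as diameter.
Centre = midpoint of AB = (-1.5, -2), r² = 53/4 = 13.25.
r = √(13.25) ≈ 3.64.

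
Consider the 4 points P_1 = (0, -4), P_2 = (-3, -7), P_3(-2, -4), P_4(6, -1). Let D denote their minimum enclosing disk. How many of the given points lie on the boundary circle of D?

By Welzl's lemma the MEC is supported by two points (diametrically opposite) or three points (on a circumcircle).
The farthest pair is P_2–P_4 with squared distance 117. The circle on this segment as diameter has centre (1.5, -4) and r² = 117/4 = 29.25.
Check P_1: distance² to centre = 2.25 ≤ 29.25, so it lies inside.
All remaining points lie in this disk, and no smaller disk contains both endpoints, so this is the minimum enclosing circle.
The points at distance exactly r from the centre are P_2, P_4 — 2 points.

2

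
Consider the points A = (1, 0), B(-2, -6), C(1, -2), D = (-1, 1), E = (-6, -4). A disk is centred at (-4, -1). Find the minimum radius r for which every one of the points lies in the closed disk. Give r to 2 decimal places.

The required radius is the distance from (-4, -1) to the farthest point.
Squared distances: 26, 29, 26, 13, 13.
Maximum is 29, attained at B.
r = √29 ≈ 5.39.

5.39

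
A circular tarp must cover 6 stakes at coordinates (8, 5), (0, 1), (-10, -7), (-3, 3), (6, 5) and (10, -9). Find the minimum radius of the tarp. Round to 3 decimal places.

The minimum enclosing circle is determined by three boundary points: (8, 5), (-10, -7), (10, -9).
Their circumcentre is (11/23, -74/23) with r² = 65650/529.
The farthest remaining point (6, 5) is at distance² 51850/529 ≤ 65650/529.
r = √(65650/529) ≈ 11.140.

11.140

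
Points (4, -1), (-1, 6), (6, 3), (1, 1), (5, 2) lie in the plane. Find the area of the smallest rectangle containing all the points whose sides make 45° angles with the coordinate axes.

42

In coordinates u = x + y, v = x − y the rectangle is axis-aligned; the map (x,y)→(u,v) scales areas by 2.
u-values: 3, 5, 9, 2, 7; range = 9 − 2 = 7.
v-values: 5, -7, 3, 0, 3; range = 5 − (-7) = 12.
Area = (7 × 12) / 2 = 42.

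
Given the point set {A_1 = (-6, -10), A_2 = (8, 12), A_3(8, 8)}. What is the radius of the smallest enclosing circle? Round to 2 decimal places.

Side lengths²: A_1A_2² = 680, A_1A_3² = 520, A_2A_3² = 16.
Since A_1A_2² = 680 ≥ 520 + 16 = 536, the angle opposite A_1A_2 is not acute, so the smallest enclosing circle has A_1A_2 as diameter.
Centre = midpoint of A_1A_2 = (1, 1), r² = 680/4 = 170.
r = √170 ≈ 13.04.

13.04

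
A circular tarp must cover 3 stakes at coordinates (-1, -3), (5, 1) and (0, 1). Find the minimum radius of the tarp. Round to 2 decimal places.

Call the three points A, B, C in the order given.
Side lengths²: AB² = 52, AC² = 17, BC² = 25.
Since AB² = 52 ≥ 25 + 17 = 42, the angle opposite AB is not acute, so the smallest enclosing circle has AB as diameter.
Centre = midpoint of AB = (2, -1), r² = 52/4 = 13.
r = √13 ≈ 3.61.

3.61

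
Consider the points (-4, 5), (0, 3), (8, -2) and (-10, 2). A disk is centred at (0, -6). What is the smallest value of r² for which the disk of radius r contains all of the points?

The required radius is the distance from (0, -6) to the farthest point.
Squared distances: 137, 81, 80, 164.
Maximum is 164, attained at (-10, 2).

164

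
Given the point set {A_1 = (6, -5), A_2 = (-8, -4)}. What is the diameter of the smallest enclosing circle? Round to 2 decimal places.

The smallest circle enclosing two points has them as diameter endpoints.
Centre = midpoint = (-1, -4.5); r² = |A_1A_2|²/4 = 197/4 = 49.25.
Diameter = 2r = 2√(49.25) ≈ 14.04.

14.04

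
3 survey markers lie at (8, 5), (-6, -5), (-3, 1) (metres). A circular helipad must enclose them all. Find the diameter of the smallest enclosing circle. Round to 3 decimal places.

Call the three points A, B, C in the order given.
Side lengths²: AB² = 296, AC² = 137, BC² = 45.
Since AB² = 296 ≥ 137 + 45 = 182, the angle opposite AB is not acute, so the smallest enclosing circle has AB as diameter.
Centre = midpoint of AB = (1, 0), r² = 296/4 = 74.
Diameter = 2r = 2√74 ≈ 17.205.

17.205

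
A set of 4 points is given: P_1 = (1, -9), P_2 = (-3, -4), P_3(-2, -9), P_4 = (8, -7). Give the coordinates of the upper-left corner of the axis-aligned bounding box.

(-3, -4)

x-range [-3, 8], y-range [-9, -4].
The upper-left corner is (-3, -4).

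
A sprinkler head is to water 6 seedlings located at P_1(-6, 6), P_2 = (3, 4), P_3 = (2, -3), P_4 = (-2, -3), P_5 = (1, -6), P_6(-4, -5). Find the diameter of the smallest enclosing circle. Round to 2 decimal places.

13.89

The farthest pair is P_1–P_5 with squared distance 193. The circle on this segment as diameter has centre (-2.5, 0) and r² = 193/4 = 48.25.
Check P_2: distance² to centre = 46.25 ≤ 48.25, so it lies inside.
All remaining points lie in this disk, and no smaller disk contains both endpoints, so this is the minimum enclosing circle.
Diameter = 2r = 2√(48.25) ≈ 13.89.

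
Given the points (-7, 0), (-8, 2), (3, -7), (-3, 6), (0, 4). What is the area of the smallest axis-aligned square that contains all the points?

The bounding box has width 11 and height 13.
An axis-aligned square enclosing the set must have side ≥ max(width, height).
So the minimum side is max(11, 13) = 13.
Area = 13² = 169.

169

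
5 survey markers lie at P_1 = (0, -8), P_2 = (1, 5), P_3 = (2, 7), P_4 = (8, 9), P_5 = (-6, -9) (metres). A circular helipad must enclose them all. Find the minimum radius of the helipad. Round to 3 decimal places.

The minimum enclosing circle of a finite set is fixed by two of the points (as a diameter) or three (as a circumcircle).
The farthest pair is P_4–P_5 with squared distance 520. The circle on this segment as diameter has centre (1, 0) and r² = 520/4 = 130.
Check P_1: distance² to centre = 65 ≤ 130, so it lies inside.
All remaining points lie in this disk, and no smaller disk contains both endpoints, so this is the minimum enclosing circle.
r = √130 ≈ 11.402.

11.402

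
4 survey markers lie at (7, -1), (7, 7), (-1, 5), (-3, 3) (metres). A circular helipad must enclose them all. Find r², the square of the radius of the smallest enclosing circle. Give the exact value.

By Welzl's lemma the MEC is supported by two points (diametrically opposite) or three points (on a circumcircle).
The minimum enclosing circle is determined by three boundary points: (7, -1), (7, 7), (-3, 3).
Their circumcentre is (2.8, 3) with r² = 33.64.
The farthest remaining point (-1, 5) is at distance² 18.44 ≤ 33.64.

33.64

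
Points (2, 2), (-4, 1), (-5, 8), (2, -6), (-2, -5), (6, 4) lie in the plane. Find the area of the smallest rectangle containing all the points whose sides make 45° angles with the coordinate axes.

In coordinates u = x + y, v = x − y the rectangle is axis-aligned; the map (x,y)→(u,v) scales areas by 2.
u-values: 4, -3, 3, -4, -7, 10; range = 10 − (-7) = 17.
v-values: 0, -5, -13, 8, 3, 2; range = 8 − (-13) = 21.
Area = (17 × 21) / 2 = 178.5.

178.5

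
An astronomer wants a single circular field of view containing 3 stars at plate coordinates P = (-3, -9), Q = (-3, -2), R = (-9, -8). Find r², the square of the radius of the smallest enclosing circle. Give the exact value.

Side lengths²: PQ² = 49, PR² = 37, QR² = 72.
Since QR² = 72 < 49 + 37 = 86, the triangle is acute, so the smallest enclosing circle is the circumcircle.
Circumcentre = (-5.5, -5.5), r² = 18.5.

18.5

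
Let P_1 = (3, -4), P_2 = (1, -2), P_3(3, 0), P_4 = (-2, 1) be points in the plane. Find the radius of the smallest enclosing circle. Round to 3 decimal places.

A smallest enclosing disk is always determined by at most three of the input points on its boundary.
The farthest pair is P_1–P_4 with squared distance 50. The circle on this segment as diameter has centre (0.5, -1.5) and r² = 50/4 = 12.5.
Check P_2: distance² to centre = 0.5 ≤ 12.5, so it lies inside.
All remaining points lie in this disk, and no smaller disk contains both endpoints, so this is the minimum enclosing circle.
r = √(12.5) ≈ 3.536.

3.536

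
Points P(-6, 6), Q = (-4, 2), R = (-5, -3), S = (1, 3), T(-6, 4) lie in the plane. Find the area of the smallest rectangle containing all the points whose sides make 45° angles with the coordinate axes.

In coordinates u = x + y, v = x − y the rectangle is axis-aligned; the map (x,y)→(u,v) scales areas by 2.
u-values: 0, -2, -8, 4, -2; range = 4 − (-8) = 12.
v-values: -12, -6, -2, -2, -10; range = -2 − (-12) = 10.
Area = (12 × 10) / 2 = 60.

60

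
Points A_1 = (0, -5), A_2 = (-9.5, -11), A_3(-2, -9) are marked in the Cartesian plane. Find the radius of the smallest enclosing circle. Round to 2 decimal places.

5.62

Side lengths²: A_1A_2² = 126.25, A_1A_3² = 20, A_2A_3² = 60.25.
Since A_1A_2² = 126.25 ≥ 60.25 + 20 = 80.25, the angle opposite A_1A_2 is not acute, so the smallest enclosing circle has A_1A_2 as diameter.
Centre = midpoint of A_1A_2 = (-4.75, -8), r² = 126.25/4 = 31.5625.
r = √(31.5625) ≈ 5.62.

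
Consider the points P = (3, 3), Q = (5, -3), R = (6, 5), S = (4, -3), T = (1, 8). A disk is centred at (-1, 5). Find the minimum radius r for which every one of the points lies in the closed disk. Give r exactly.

10

The required radius is the distance from (-1, 5) to the farthest point.
Squared distances: 20, 100, 49, 89, 13.
Maximum is 100, attained at Q.
r = √100 = 10.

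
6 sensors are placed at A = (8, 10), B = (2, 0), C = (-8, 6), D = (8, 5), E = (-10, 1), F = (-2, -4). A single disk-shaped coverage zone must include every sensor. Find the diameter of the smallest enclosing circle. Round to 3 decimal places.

20.125

A smallest enclosing disk is always determined by at most three of the input points on its boundary.
The farthest pair is A–E with squared distance 405. The circle on this segment as diameter has centre (-1, 5.5) and r² = 405/4 = 101.25.
Check B: distance² to centre = 39.25 ≤ 101.25, so it lies inside.
All remaining points lie in this disk, and no smaller disk contains both endpoints, so this is the minimum enclosing circle.
Diameter = 2r = 2√(101.25) ≈ 20.125.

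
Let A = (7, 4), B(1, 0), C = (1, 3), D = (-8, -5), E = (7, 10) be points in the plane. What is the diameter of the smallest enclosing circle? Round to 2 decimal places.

By Welzl's lemma the MEC is supported by two points (diametrically opposite) or three points (on a circumcircle).
The farthest pair is D–E with squared distance 450. The circle on this segment as diameter has centre (-0.5, 2.5) and r² = 450/4 = 112.5.
Check A: distance² to centre = 58.5 ≤ 112.5, so it lies inside.
All remaining points lie in this disk, and no smaller disk contains both endpoints, so this is the minimum enclosing circle.
Diameter = 2r = 2√(112.5) ≈ 21.21.

21.21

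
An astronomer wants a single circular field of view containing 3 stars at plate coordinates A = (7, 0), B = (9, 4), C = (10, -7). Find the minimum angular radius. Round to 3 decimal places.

5.523

Side lengths²: AB² = 20, AC² = 58, BC² = 122.
Since BC² = 122 ≥ 58 + 20 = 78, the angle opposite BC is not acute, so the smallest enclosing circle has BC as diameter.
Centre = midpoint of BC = (9.5, -1.5), r² = 122/4 = 30.5.
r = √(30.5) ≈ 5.523.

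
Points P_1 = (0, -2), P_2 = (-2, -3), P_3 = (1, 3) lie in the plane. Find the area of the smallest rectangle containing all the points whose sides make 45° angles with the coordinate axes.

18

In coordinates u = x + y, v = x − y the rectangle is axis-aligned; the map (x,y)→(u,v) scales areas by 2.
u-values: -2, -5, 4; range = 4 − (-5) = 9.
v-values: 2, 1, -2; range = 2 − (-2) = 4.
Area = (9 × 4) / 2 = 18.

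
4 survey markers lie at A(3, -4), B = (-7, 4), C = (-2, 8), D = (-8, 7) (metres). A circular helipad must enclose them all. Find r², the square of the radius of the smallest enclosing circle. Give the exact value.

By Welzl's lemma the MEC is supported by two points (diametrically opposite) or three points (on a circumcircle).
The farthest pair is A–D with squared distance 242. The circle on this segment as diameter has centre (-2.5, 1.5) and r² = 242/4 = 60.5.
Check B: distance² to centre = 26.5 ≤ 60.5, so it lies inside.
All remaining points lie in this disk, and no smaller disk contains both endpoints, so this is the minimum enclosing circle.

60.5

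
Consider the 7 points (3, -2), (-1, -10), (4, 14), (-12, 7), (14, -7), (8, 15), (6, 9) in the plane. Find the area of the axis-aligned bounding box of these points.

650

x ranges over [-12, 14], width 26.
y ranges over [-10, 15], height 25.
Area = 26 × 25 = 650.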